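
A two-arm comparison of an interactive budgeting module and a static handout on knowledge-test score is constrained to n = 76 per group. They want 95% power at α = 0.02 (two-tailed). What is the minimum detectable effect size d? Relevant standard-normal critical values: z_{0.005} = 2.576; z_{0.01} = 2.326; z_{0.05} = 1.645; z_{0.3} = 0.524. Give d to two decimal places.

For two independent groups of n = 76 each: d_min = (z_{α/2} + z_β)·√(2/n).
z-sum = 2.326 + 1.645 = 3.971.
d_min = 3.971 × √(2/76) = 3.971 × 0.1622 = 0.644.

d_min ≈ 0.64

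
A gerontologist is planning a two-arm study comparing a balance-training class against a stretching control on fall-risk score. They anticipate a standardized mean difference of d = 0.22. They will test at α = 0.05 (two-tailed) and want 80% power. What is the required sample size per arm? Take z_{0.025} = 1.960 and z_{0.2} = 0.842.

n = 325 per group

For two independent groups with equal n: n = 2·((z_{α/2} + z_β) / d)².
z_{α/2} + z_β = 1.960 + 0.842 = 2.802.
n = 2 × (2.802 / 0.22)² = 2 × 12.736² = 2 × 162.21 = 324.4.
Round up to the next whole participant.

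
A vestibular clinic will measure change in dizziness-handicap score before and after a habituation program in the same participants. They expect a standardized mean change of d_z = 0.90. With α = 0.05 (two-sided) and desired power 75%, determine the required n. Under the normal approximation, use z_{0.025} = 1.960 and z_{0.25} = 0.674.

n = 9 pairs

For a paired (one-sample on differences) test: n = ((z_{α/2} + z_β) / d)².
z_{α/2} + z_β = 1.960 + 0.674 = 2.634.
n = (2.634 / 0.90)² = 2.927² = 8.57.
Round up.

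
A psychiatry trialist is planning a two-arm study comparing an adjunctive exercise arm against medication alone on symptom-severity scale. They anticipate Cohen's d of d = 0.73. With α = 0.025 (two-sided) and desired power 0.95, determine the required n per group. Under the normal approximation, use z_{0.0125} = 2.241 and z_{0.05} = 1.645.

n = 57 per group

For two independent groups with equal n: n = 2·((z_{α/2} + z_β) / d)².
z_{α/2} + z_β = 2.241 + 1.645 = 3.886.
n = 2 × (3.886 / 0.73)² = 2 × 5.323² = 2 × 28.34 = 56.7.
Round up to the next whole participant.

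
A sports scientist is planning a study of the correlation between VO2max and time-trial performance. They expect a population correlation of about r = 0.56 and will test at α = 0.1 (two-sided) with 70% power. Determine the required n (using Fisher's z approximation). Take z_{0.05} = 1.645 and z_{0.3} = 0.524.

Fisher's z: C = ½·ln((1+r)/(1−r)) = ½·ln(3.5455) = 0.6328.
n = ((z_{α/2} + z_β)/C)² + 3.
(1.645 + 0.524) / 0.6328 = 2.169 / 0.6328 = 3.428.
n = 3.428² + 3 = 11.75 + 3 = 14.7.
Round up.

n = 15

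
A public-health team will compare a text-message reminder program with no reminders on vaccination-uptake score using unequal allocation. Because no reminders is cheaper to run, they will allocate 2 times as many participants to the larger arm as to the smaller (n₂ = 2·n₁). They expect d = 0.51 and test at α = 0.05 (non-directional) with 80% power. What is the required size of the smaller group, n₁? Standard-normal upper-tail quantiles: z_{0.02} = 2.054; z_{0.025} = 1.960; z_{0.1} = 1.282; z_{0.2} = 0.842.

With allocation ratio k = n₂/n₁ = 2, Var(x̄₁−x̄₂) = σ²(1/n₁ + 1/(k·n₁)) = σ²·(k+1)/(k·n₁).
So n₁ = (1 + 1/k)·((z_{α/2} + z_β)/d)² = 1.500 × (2.802/0.51)².
n₁ = 1.500 × 30.19 = 45.3.
Round up: n₁ = 46, giving n₂ = 2 × 46 = 92.

n₁ = 46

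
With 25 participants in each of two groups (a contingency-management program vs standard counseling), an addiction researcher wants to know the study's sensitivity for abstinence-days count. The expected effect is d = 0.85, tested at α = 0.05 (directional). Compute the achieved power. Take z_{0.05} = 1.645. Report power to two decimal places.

For two equal groups, power = Φ(d·√(n/2) − z_{α}).
d·√(n/2) = 0.85 × √(25/2) = 0.85 × 3.536 = 3.005.
z_β = 3.005 − 1.645 = 1.360.
Power = Φ(1.360) = 0.913.

power ≈ 0.91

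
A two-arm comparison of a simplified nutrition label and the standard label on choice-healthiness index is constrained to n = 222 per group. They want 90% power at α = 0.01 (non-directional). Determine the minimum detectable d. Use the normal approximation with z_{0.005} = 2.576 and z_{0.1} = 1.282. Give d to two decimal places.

For two independent groups of n = 222 each: d_min = (z_{α/2} + z_β)·√(2/n).
z-sum = 2.576 + 1.282 = 3.858.
d_min = 3.858 × √(2/222) = 3.858 × 0.0949 = 0.366.

d_min ≈ 0.37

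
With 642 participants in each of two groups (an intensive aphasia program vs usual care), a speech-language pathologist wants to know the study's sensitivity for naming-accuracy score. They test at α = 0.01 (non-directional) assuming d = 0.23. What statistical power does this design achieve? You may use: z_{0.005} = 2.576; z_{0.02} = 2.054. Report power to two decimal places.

power ≈ 0.94

For two equal groups, power = Φ(d·√(n/2) − z_{α/2}).
d·√(n/2) = 0.23 × √(642/2) = 0.23 × 17.916 = 4.121.
z_β = 4.121 − 2.576 = 1.545.
Power = Φ(1.545) = 0.939.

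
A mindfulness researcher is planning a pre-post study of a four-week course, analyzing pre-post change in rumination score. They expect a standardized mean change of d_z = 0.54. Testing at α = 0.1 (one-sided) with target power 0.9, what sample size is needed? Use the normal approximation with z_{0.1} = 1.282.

For a paired (one-sample on differences) test: n = ((z_{α} + z_β) / d)².
z_{α} + z_β = 1.282 + 1.282 = 2.564.
n = (2.564 / 0.54)² = 4.748² = 22.54.
Round up.

n = 23 pairs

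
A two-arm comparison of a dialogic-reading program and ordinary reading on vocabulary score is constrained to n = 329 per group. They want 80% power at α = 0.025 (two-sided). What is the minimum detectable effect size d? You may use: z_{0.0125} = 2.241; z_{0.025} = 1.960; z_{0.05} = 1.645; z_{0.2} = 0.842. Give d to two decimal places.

d_min ≈ 0.24

For two independent groups of n = 329 each: d_min = (z_{α/2} + z_β)·√(2/n).
z-sum = 2.241 + 0.842 = 3.083.
d_min = 3.083 × √(2/329) = 3.083 × 0.0780 = 0.240.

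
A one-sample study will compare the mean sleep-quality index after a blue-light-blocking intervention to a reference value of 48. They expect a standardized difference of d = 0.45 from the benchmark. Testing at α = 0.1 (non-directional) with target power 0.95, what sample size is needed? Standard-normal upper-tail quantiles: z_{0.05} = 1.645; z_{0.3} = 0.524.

n = 54

For a one-sample test: n = ((z_{α/2} + z_β) / d)².
z_{α/2} + z_β = 1.645 + 1.645 = 3.290.
n = (3.290 / 0.45)² = 7.311² = 53.45.
Round up.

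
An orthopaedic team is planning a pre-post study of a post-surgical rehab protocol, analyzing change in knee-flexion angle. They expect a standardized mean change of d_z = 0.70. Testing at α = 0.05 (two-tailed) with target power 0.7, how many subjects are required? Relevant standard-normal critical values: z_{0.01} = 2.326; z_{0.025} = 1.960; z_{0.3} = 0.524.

For a paired (one-sample on differences) test: n = ((z_{α/2} + z_β) / d)².
z_{α/2} + z_β = 1.960 + 0.524 = 2.484.
n = (2.484 / 0.70)² = 3.549² = 12.59.
Round up.

n = 13 pairs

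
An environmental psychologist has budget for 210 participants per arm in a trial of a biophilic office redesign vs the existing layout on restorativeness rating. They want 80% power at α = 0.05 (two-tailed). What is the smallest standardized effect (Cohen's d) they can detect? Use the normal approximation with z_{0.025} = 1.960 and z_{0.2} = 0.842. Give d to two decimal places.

d_min ≈ 0.27

For two independent groups of n = 210 each: d_min = (z_{α/2} + z_β)·√(2/n).
z-sum = 1.960 + 0.842 = 2.802.
d_min = 2.802 × √(2/210) = 2.802 × 0.0976 = 0.273.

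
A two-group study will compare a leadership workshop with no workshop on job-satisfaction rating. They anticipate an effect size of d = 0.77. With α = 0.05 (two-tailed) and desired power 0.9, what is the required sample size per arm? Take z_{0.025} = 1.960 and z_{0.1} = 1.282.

n = 36 per group

For two independent groups with equal n: n = 2·((z_{α/2} + z_β) / d)².
z_{α/2} + z_β = 1.960 + 1.282 = 3.242.
n = 2 × (3.242 / 0.77)² = 2 × 4.210² = 2 × 17.73 = 35.5.
Round up to the next whole participant.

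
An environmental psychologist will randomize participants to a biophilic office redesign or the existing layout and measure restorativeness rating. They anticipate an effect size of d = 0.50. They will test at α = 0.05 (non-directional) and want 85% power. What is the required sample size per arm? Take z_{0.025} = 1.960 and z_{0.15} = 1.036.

n = 72 per group

For two independent groups with equal n: n = 2·((z_{α/2} + z_β) / d)².
z_{α/2} + z_β = 1.960 + 1.036 = 2.996.
n = 2 × (2.996 / 0.50)² = 2 × 5.992² = 2 × 35.90 = 71.8.
Round up to the next whole participant.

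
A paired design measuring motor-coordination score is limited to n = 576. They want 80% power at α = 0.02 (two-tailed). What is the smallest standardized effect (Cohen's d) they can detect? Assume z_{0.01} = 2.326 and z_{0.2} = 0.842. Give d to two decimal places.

For a single sample (or paired design) of n = 576: d_min = (z_{α/2} + z_β)/√n.
z-sum = 2.326 + 0.842 = 3.168.
d_min = 3.168 / √576 = 3.168 / 24.000 = 0.132.

d_min ≈ 0.13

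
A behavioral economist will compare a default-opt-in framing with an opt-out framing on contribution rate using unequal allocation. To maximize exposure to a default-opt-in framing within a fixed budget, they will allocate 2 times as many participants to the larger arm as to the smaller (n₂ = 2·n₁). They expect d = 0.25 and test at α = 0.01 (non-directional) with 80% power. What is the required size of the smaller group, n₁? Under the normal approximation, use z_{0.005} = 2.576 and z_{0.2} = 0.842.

With allocation ratio k = n₂/n₁ = 2, Var(x̄₁−x̄₂) = σ²(1/n₁ + 1/(k·n₁)) = σ²·(k+1)/(k·n₁).
So n₁ = (1 + 1/k)·((z_{α/2} + z_β)/d)² = 1.500 × (3.418/0.25)².
n₁ = 1.500 × 186.92 = 280.4.
Round up: n₁ = 281, giving n₂ = 2 × 281 = 562.

n₁ = 281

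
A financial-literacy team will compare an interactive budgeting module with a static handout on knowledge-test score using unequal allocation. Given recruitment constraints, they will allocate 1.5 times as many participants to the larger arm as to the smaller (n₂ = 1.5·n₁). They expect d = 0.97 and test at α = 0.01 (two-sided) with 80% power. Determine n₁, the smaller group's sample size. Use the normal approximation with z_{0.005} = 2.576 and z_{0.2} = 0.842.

With allocation ratio k = n₂/n₁ = 1.5, Var(x̄₁−x̄₂) = σ²(1/n₁ + 1/(k·n₁)) = σ²·(k+1)/(k·n₁).
So n₁ = (1 + 1/k)·((z_{α/2} + z_β)/d)² = 1.667 × (3.418/0.97)².
n₁ = 1.667 × 12.42 = 20.7.
Round up: n₁ = 21, giving n₂ = ⌈1.5 × 21⌉ = ⌈31.5⌉ = 32.

n₁ = 21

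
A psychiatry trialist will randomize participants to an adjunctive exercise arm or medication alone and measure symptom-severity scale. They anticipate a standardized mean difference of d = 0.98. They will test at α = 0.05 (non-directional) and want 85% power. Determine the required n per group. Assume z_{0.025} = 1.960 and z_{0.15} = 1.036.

n = 19 per group

For two independent groups with equal n: n = 2·((z_{α/2} + z_β) / d)².
z_{α/2} + z_β = 1.960 + 1.036 = 2.996.
n = 2 × (2.996 / 0.98)² = 2 × 3.057² = 2 × 9.35 = 18.7.
Round up to the next whole participant.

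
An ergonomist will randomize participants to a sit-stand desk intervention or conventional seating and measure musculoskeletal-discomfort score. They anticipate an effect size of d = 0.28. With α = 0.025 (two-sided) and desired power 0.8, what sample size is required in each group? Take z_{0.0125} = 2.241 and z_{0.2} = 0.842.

For two independent groups with equal n: n = 2·((z_{α/2} + z_β) / d)².
z_{α/2} + z_β = 2.241 + 0.842 = 3.083.
n = 2 × (3.083 / 0.28)² = 2 × 11.011² = 2 × 121.24 = 242.5.
Round up to the next whole participant.

n = 243 per group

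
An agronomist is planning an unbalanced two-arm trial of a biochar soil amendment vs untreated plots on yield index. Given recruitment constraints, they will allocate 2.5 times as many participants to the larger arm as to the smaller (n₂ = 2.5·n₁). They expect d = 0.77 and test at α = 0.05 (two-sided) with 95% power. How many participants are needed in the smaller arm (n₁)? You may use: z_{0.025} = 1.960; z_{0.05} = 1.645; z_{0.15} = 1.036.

n₁ = 31

With allocation ratio k = n₂/n₁ = 2.5, Var(x̄₁−x̄₂) = σ²(1/n₁ + 1/(k·n₁)) = σ²·(k+1)/(k·n₁).
So n₁ = (1 + 1/k)·((z_{α/2} + z_β)/d)² = 1.400 × (3.605/0.77)².
n₁ = 1.400 × 21.92 = 30.7.
Round up: n₁ = 31, giving n₂ = ⌈2.5 × 31⌉ = ⌈77.5⌉ = 78.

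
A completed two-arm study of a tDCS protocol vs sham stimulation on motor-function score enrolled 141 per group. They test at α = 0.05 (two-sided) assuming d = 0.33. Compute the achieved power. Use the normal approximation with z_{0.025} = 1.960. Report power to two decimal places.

power ≈ 0.79

For two equal groups, power = Φ(d·√(n/2) − z_{α/2}).
d·√(n/2) = 0.33 × √(141/2) = 0.33 × 8.396 = 2.771.
z_β = 2.771 − 1.960 = 0.811.
Power = Φ(0.811) = 0.791.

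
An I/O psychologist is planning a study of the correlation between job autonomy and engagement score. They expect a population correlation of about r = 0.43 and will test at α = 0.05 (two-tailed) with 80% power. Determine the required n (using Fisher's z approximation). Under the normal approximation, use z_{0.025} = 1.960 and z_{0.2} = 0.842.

Fisher's z: C = ½·ln((1+r)/(1−r)) = ½·ln(2.5088) = 0.4599.
n = ((z_{α/2} + z_β)/C)² + 3.
(1.960 + 0.842) / 0.4599 = 2.802 / 0.4599 = 6.093.
n = 6.093² + 3 = 37.12 + 3 = 40.1.
Round up.

n = 41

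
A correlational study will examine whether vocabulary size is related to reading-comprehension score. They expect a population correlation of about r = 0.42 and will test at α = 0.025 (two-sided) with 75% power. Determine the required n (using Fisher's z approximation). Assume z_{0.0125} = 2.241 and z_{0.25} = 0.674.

n = 46

Fisher's z: C = ½·ln((1+r)/(1−r)) = ½·ln(2.4483) = 0.4477.
n = ((z_{α/2} + z_β)/C)² + 3.
(2.241 + 0.674) / 0.4477 = 2.915 / 0.4477 = 6.511.
n = 6.511² + 3 = 42.39 + 3 = 45.4.
Round up.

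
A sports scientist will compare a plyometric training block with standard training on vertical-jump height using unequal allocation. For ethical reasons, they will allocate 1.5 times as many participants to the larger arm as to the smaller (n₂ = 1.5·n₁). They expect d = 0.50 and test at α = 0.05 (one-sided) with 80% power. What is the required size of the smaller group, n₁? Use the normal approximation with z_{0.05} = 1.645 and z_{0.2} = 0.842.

With allocation ratio k = n₂/n₁ = 1.5, Var(x̄₁−x̄₂) = σ²(1/n₁ + 1/(k·n₁)) = σ²·(k+1)/(k·n₁).
So n₁ = (1 + 1/k)·((z_{α} + z_β)/d)² = 1.667 × (2.487/0.50)².
n₁ = 1.667 × 24.74 = 41.2.
Round up: n₁ = 42, giving n₂ = 1.5 × 42 = 63.

n₁ = 42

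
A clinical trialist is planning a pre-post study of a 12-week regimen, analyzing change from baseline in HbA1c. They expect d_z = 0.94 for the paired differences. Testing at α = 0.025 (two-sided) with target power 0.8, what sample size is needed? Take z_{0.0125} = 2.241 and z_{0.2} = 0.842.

For a paired (one-sample on differences) test: n = ((z_{α/2} + z_β) / d)².
z_{α/2} + z_β = 2.241 + 0.842 = 3.083.
n = (3.083 / 0.94)² = 3.280² = 10.76.
Round up.

n = 11 pairs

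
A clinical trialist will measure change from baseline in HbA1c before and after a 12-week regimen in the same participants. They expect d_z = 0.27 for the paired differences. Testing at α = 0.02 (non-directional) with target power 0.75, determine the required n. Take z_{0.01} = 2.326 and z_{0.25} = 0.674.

n = 124 pairs

For a paired (one-sample on differences) test: n = ((z_{α/2} + z_β) / d)².
z_{α/2} + z_β = 2.326 + 0.674 = 3.000.
n = (3.000 / 0.27)² = 11.111² = 123.46.
Round up.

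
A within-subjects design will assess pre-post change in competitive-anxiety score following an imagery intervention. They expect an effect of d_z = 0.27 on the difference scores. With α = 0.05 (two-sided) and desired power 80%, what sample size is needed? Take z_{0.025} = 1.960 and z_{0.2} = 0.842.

n = 108 pairs

For a paired (one-sample on differences) test: n = ((z_{α/2} + z_β) / d)².
z_{α/2} + z_β = 1.960 + 0.842 = 2.802.
n = (2.802 / 0.27)² = 10.378² = 107.70.
Round up.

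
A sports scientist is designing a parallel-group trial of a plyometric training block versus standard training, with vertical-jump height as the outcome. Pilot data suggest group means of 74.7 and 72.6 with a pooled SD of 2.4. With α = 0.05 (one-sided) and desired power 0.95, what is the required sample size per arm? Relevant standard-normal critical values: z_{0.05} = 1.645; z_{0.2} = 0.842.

n = 29 per group

Cohen's d = |M₁ − M₂| / SD_pooled = |74.7 − 72.6| / 2.4 = 2.1 / 2.4 = 0.875.
For two independent groups with equal n: n = 2·((z_{α} + z_β) / d)².
z_{α} + z_β = 1.645 + 1.645 = 3.290.
n = 2 × (3.290 / 0.875)² = 2 × 3.760² = 2 × 14.14 = 28.3.
Round up to the next whole participant.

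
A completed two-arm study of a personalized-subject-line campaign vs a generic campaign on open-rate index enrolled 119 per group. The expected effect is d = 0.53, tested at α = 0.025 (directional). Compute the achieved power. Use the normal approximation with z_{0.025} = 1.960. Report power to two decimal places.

power ≈ 0.98

For two equal groups, power = Φ(d·√(n/2) − z_{α}).
d·√(n/2) = 0.53 × √(119/2) = 0.53 × 7.714 = 4.088.
z_β = 4.088 − 1.960 = 2.128.
Power = Φ(2.128) = 0.983.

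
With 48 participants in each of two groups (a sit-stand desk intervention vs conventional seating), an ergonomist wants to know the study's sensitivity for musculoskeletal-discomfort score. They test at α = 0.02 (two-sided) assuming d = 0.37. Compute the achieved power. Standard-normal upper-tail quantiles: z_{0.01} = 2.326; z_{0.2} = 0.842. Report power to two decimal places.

power ≈ 0.30

For two equal groups, power = Φ(d·√(n/2) − z_{α/2}).
d·√(n/2) = 0.37 × √(48/2) = 0.37 × 4.899 = 1.813.
z_β = 1.813 − 2.326 = -0.513.
Power = Φ(-0.513) = 0.304.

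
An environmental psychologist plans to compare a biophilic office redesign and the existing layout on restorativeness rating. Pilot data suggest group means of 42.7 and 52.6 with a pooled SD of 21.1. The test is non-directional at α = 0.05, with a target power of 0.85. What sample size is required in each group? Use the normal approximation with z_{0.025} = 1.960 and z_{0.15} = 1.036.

Cohen's d = |M₁ − M₂| / SD_pooled = |42.7 − 52.6| / 21.1 = 9.9 / 21.1 = 0.469.
For two independent groups with equal n: n = 2·((z_{α/2} + z_β) / d)².
z_{α/2} + z_β = 1.960 + 1.036 = 2.996.
n = 2 × (2.996 / 0.469)² = 2 × 6.388² = 2 × 40.81 = 81.6.
Round up to the next whole participant.

n = 82 per group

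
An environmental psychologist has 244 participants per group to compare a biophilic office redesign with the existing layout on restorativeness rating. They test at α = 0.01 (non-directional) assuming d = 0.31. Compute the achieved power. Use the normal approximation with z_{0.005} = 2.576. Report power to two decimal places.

For two equal groups, power = Φ(d·√(n/2) − z_{α/2}).
d·√(n/2) = 0.31 × √(244/2) = 0.31 × 11.045 = 3.424.
z_β = 3.424 − 2.576 = 0.848.
Power = Φ(0.848) = 0.802.

power ≈ 0.80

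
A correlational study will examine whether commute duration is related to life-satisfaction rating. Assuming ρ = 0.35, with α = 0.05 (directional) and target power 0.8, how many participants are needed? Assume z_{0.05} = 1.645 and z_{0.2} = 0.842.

n = 50

Fisher's z: C = ½·ln((1+r)/(1−r)) = ½·ln(2.0769) = 0.3654.
n = ((z_{α} + z_β)/C)² + 3.
(1.645 + 0.842) / 0.3654 = 2.487 / 0.3654 = 6.806.
n = 6.806² + 3 = 46.32 + 3 = 49.3.
Round up.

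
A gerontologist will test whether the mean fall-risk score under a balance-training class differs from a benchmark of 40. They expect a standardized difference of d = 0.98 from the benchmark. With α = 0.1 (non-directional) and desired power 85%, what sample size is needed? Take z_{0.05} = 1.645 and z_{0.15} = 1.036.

n = 8

For a one-sample test: n = ((z_{α/2} + z_β) / d)².
z_{α/2} + z_β = 1.645 + 1.036 = 2.681.
n = (2.681 / 0.98)² = 2.736² = 7.48.
Round up.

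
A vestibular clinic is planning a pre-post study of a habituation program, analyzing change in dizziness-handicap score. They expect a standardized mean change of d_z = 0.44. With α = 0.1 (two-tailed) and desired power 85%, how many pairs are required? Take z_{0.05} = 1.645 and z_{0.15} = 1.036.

n = 38 pairs

For a paired (one-sample on differences) test: n = ((z_{α/2} + z_β) / d)².
z_{α/2} + z_β = 1.645 + 1.036 = 2.681.
n = (2.681 / 0.44)² = 6.093² = 37.13.
Round up.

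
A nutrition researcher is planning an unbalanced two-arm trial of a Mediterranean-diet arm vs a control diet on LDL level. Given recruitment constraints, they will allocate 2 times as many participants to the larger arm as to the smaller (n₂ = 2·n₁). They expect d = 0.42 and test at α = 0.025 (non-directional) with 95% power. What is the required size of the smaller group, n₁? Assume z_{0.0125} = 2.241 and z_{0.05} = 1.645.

With allocation ratio k = n₂/n₁ = 2, Var(x̄₁−x̄₂) = σ²(1/n₁ + 1/(k·n₁)) = σ²·(k+1)/(k·n₁).
So n₁ = (1 + 1/k)·((z_{α/2} + z_β)/d)² = 1.500 × (3.886/0.42)².
n₁ = 1.500 × 85.61 = 128.4.
Round up: n₁ = 129, giving n₂ = 2 × 129 = 258.

n₁ = 129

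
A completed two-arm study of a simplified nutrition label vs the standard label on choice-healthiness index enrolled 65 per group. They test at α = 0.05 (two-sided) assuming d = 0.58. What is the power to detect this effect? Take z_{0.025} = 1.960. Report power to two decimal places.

power ≈ 0.91

For two equal groups, power = Φ(d·√(n/2) − z_{α/2}).
d·√(n/2) = 0.58 × √(65/2) = 0.58 × 5.701 = 3.307.
z_β = 3.307 − 1.960 = 1.347.
Power = Φ(1.347) = 0.911.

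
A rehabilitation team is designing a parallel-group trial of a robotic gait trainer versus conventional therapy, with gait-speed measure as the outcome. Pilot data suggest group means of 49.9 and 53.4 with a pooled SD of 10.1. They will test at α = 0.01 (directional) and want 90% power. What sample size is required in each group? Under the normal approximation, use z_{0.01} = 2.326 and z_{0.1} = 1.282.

Cohen's d = |M₁ − M₂| / SD_pooled = |49.9 − 53.4| / 10.1 = 3.5 / 10.1 = 0.347.
For two independent groups with equal n: n = 2·((z_{α} + z_β) / d)².
z_{α} + z_β = 2.326 + 1.282 = 3.608.
n = 2 × (3.608 / 0.347)² = 2 × 10.398² = 2 × 108.11 = 216.2.
Round up to the next whole participant.

n = 217 per group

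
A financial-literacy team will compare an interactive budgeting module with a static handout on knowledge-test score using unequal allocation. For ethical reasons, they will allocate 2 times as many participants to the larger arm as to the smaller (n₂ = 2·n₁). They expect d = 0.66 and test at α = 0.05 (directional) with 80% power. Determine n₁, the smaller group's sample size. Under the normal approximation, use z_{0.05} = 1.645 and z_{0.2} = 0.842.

With allocation ratio k = n₂/n₁ = 2, Var(x̄₁−x̄₂) = σ²(1/n₁ + 1/(k·n₁)) = σ²·(k+1)/(k·n₁).
So n₁ = (1 + 1/k)·((z_{α} + z_β)/d)² = 1.500 × (2.487/0.66)².
n₁ = 1.500 × 14.20 = 21.3.
Round up: n₁ = 22, giving n₂ = 2 × 22 = 44.

n₁ = 22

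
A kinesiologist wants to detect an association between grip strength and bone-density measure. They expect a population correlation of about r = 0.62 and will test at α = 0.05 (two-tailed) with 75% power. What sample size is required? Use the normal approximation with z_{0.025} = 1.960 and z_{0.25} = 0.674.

Fisher's z: C = ½·ln((1+r)/(1−r)) = ½·ln(4.2632) = 0.7250.
n = ((z_{α/2} + z_β)/C)² + 3.
(1.960 + 0.674) / 0.7250 = 2.634 / 0.7250 = 3.633.
n = 3.633² + 3 = 13.20 + 3 = 16.2.
Round up.

n = 17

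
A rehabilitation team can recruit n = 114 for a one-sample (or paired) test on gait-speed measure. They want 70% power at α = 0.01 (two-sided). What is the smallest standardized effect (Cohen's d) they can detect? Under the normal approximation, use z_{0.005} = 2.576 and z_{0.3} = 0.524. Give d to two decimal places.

d_min ≈ 0.29

For a single sample (or paired design) of n = 114: d_min = (z_{α/2} + z_β)/√n.
z-sum = 2.576 + 0.524 = 3.100.
d_min = 3.100 / √114 = 3.100 / 10.677 = 0.290.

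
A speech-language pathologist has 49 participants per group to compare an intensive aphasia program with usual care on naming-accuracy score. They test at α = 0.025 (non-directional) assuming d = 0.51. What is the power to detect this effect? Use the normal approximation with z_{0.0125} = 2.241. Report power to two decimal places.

power ≈ 0.61

For two equal groups, power = Φ(d·√(n/2) − z_{α/2}).
d·√(n/2) = 0.51 × √(49/2) = 0.51 × 4.950 = 2.524.
z_β = 2.524 − 2.241 = 0.283.
Power = Φ(0.283) = 0.612.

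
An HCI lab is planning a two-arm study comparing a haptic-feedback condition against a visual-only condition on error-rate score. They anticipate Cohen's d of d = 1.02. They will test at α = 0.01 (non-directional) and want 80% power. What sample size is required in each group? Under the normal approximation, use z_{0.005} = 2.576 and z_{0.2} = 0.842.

For two independent groups with equal n: n = 2·((z_{α/2} + z_β) / d)².
z_{α/2} + z_β = 2.576 + 0.842 = 3.418.
n = 2 × (3.418 / 1.02)² = 2 × 3.351² = 2 × 11.23 = 22.5.
Round up to the next whole participant.

n = 23 per group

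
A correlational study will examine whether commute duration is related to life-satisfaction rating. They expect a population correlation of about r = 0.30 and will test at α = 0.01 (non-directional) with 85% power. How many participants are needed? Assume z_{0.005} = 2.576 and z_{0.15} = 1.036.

n = 140

Fisher's z: C = ½·ln((1+r)/(1−r)) = ½·ln(1.8571) = 0.3095.
n = ((z_{α/2} + z_β)/C)² + 3.
(2.576 + 1.036) / 0.3095 = 3.612 / 0.3095 = 11.670.
n = 11.670² + 3 = 136.20 + 3 = 139.2.
Round up.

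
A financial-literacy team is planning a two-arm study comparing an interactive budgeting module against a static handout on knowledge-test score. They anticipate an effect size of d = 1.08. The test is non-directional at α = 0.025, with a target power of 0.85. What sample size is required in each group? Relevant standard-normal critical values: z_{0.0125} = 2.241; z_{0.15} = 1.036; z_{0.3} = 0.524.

For two independent groups with equal n: n = 2·((z_{α/2} + z_β) / d)².
z_{α/2} + z_β = 2.241 + 1.036 = 3.277.
n = 2 × (3.277 / 1.08)² = 2 × 3.034² = 2 × 9.21 = 18.4.
Round up to the next whole participant.

n = 19 per group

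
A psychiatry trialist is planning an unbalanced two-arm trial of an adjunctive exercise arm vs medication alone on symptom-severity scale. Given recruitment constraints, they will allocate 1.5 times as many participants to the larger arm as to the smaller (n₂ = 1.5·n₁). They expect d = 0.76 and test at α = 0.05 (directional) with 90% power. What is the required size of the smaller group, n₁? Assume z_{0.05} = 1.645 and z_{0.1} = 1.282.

n₁ = 25

With allocation ratio k = n₂/n₁ = 1.5, Var(x̄₁−x̄₂) = σ²(1/n₁ + 1/(k·n₁)) = σ²·(k+1)/(k·n₁).
So n₁ = (1 + 1/k)·((z_{α} + z_β)/d)² = 1.667 × (2.927/0.76)².
n₁ = 1.667 × 14.83 = 24.7.
Round up: n₁ = 25, giving n₂ = ⌈1.5 × 25⌉ = ⌈37.5⌉ = 38.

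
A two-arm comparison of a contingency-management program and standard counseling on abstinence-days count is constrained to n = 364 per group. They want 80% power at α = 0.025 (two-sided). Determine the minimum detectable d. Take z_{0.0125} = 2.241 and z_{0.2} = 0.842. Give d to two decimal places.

For two independent groups of n = 364 each: d_min = (z_{α/2} + z_β)·√(2/n).
z-sum = 2.241 + 0.842 = 3.083.
d_min = 3.083 × √(2/364) = 3.083 × 0.0741 = 0.229.

d_min ≈ 0.23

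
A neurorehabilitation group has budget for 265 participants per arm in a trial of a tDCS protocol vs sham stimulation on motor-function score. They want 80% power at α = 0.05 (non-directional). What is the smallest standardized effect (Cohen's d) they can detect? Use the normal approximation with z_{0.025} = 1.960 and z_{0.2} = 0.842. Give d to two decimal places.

For two independent groups of n = 265 each: d_min = (z_{α/2} + z_β)·√(2/n).
z-sum = 1.960 + 0.842 = 2.802.
d_min = 2.802 × √(2/265) = 2.802 × 0.0869 = 0.243.

d_min ≈ 0.24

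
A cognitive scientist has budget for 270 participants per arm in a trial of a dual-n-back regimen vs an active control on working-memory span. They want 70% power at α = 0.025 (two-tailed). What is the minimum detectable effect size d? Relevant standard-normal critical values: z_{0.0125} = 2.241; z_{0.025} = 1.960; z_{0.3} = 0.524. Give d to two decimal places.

For two independent groups of n = 270 each: d_min = (z_{α/2} + z_β)·√(2/n).
z-sum = 2.241 + 0.524 = 2.765.
d_min = 2.765 × √(2/270) = 2.765 × 0.0861 = 0.238.

d_min ≈ 0.24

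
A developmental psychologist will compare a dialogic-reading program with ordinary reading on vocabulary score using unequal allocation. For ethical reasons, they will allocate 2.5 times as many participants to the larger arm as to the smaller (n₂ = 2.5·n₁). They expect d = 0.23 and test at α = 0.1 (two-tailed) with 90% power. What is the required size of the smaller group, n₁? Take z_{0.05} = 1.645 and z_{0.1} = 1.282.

With allocation ratio k = n₂/n₁ = 2.5, Var(x̄₁−x̄₂) = σ²(1/n₁ + 1/(k·n₁)) = σ²·(k+1)/(k·n₁).
So n₁ = (1 + 1/k)·((z_{α/2} + z_β)/d)² = 1.400 × (2.927/0.23)².
n₁ = 1.400 × 161.95 = 226.7.
Round up: n₁ = 227, giving n₂ = ⌈2.5 × 227⌉ = ⌈567.5⌉ = 568.

n₁ = 227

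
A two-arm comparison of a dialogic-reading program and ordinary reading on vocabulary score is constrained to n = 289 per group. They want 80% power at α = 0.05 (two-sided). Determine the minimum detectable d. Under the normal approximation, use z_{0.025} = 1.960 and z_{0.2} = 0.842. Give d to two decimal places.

d_min ≈ 0.23

For two independent groups of n = 289 each: d_min = (z_{α/2} + z_β)·√(2/n).
z-sum = 1.960 + 0.842 = 2.802.
d_min = 2.802 × √(2/289) = 2.802 × 0.0832 = 0.233.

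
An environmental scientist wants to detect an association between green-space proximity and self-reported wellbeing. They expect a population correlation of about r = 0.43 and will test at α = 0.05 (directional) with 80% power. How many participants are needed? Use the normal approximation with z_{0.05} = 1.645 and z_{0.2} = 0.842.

Fisher's z: C = ½·ln((1+r)/(1−r)) = ½·ln(2.5088) = 0.4599.
n = ((z_{α} + z_β)/C)² + 3.
(1.645 + 0.842) / 0.4599 = 2.487 / 0.4599 = 5.408.
n = 5.408² + 3 = 29.24 + 3 = 32.2.
Round up.

n = 33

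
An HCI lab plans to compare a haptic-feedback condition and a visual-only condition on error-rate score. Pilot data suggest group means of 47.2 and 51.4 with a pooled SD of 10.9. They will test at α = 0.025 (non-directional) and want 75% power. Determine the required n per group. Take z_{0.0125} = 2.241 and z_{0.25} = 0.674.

n = 115 per group

Cohen's d = |M₁ − M₂| / SD_pooled = |47.2 − 51.4| / 10.9 = 4.2 / 10.9 = 0.385.
For two independent groups with equal n: n = 2·((z_{α/2} + z_β) / d)².
z_{α/2} + z_β = 2.241 + 0.674 = 2.915.
n = 2 × (2.915 / 0.385)² = 2 × 7.571² = 2 × 57.33 = 114.7.
Round up to the next whole participant.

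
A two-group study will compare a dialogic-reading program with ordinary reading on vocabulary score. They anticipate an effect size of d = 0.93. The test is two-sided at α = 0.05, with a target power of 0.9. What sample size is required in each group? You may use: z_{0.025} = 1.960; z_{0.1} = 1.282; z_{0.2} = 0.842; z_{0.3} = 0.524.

For two independent groups with equal n: n = 2·((z_{α/2} + z_β) / d)².
z_{α/2} + z_β = 1.960 + 1.282 = 3.242.
n = 2 × (3.242 / 0.93)² = 2 × 3.486² = 2 × 12.15 = 24.3.
Round up to the next whole participant.

n = 25 per group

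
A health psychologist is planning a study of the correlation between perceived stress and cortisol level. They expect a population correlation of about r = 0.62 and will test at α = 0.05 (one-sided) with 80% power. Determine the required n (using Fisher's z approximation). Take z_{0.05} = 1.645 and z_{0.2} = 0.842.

Fisher's z: C = ½·ln((1+r)/(1−r)) = ½·ln(4.2632) = 0.7250.
n = ((z_{α} + z_β)/C)² + 3.
(1.645 + 0.842) / 0.7250 = 2.487 / 0.7250 = 3.430.
n = 3.430² + 3 = 11.77 + 3 = 14.8.
Round up.

n = 15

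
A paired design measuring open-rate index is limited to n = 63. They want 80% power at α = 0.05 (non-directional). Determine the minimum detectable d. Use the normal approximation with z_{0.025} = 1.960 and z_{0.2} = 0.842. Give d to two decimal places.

For a single sample (or paired design) of n = 63: d_min = (z_{α/2} + z_β)/√n.
z-sum = 1.960 + 0.842 = 2.802.
d_min = 2.802 / √63 = 2.802 / 7.937 = 0.353.

d_min ≈ 0.35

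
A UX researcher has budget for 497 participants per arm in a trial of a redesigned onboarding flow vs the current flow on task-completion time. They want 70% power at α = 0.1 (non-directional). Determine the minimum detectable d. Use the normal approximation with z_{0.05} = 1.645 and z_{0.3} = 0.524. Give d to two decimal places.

For two independent groups of n = 497 each: d_min = (z_{α/2} + z_β)·√(2/n).
z-sum = 1.645 + 0.524 = 2.169.
d_min = 2.169 × √(2/497) = 2.169 × 0.0634 = 0.138.

d_min ≈ 0.14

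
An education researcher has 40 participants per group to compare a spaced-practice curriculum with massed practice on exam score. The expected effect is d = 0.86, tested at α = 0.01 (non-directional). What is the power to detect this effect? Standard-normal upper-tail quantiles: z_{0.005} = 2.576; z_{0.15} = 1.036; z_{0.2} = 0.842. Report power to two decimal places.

power ≈ 0.90

For two equal groups, power = Φ(d·√(n/2) − z_{α/2}).
d·√(n/2) = 0.86 × √(40/2) = 0.86 × 4.472 = 3.846.
z_β = 3.846 − 2.576 = 1.270.
Power = Φ(1.270) = 0.898.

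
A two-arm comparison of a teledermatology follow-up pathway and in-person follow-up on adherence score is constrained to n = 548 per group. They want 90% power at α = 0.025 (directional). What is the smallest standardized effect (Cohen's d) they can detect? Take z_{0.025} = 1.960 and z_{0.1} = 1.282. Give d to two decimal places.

d_min ≈ 0.20

For two independent groups of n = 548 each: d_min = (z_{α} + z_β)·√(2/n).
z-sum = 1.960 + 1.282 = 3.242.
d_min = 3.242 × √(2/548) = 3.242 × 0.0604 = 0.196.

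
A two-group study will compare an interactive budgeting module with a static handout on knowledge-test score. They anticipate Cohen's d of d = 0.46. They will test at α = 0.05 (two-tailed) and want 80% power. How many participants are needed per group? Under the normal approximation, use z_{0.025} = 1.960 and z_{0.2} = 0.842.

For two independent groups with equal n: n = 2·((z_{α/2} + z_β) / d)².
z_{α/2} + z_β = 1.960 + 0.842 = 2.802.
n = 2 × (2.802 / 0.46)² = 2 × 6.091² = 2 × 37.10 = 74.2.
Round up to the next whole participant.

n = 75 per group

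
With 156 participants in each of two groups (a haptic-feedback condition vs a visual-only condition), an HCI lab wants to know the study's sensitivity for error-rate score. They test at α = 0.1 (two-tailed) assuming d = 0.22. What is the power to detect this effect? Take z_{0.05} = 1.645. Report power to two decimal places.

power ≈ 0.62

For two equal groups, power = Φ(d·√(n/2) − z_{α/2}).
d·√(n/2) = 0.22 × √(156/2) = 0.22 × 8.832 = 1.943.
z_β = 1.943 − 1.645 = 0.298.
Power = Φ(0.298) = 0.617.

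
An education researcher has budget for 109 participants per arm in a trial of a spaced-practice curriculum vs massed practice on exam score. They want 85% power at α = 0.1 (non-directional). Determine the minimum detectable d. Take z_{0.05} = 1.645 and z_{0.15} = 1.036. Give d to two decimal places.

d_min ≈ 0.36

For two independent groups of n = 109 each: d_min = (z_{α/2} + z_β)·√(2/n).
z-sum = 1.645 + 1.036 = 2.681.
d_min = 2.681 × √(2/109) = 2.681 × 0.1355 = 0.363.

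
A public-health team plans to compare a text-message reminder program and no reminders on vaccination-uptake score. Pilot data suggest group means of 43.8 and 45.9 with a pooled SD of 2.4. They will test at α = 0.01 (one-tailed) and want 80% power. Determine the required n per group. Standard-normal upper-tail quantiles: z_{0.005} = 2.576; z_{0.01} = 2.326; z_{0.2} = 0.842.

n = 27 per group

Cohen's d = |M₁ − M₂| / SD_pooled = |43.8 − 45.9| / 2.4 = 2.1 / 2.4 = 0.875.
For two independent groups with equal n: n = 2·((z_{α} + z_β) / d)².
z_{α} + z_β = 2.326 + 0.842 = 3.168.
n = 2 × (3.168 / 0.875)² = 2 × 3.621² = 2 × 13.11 = 26.2.
Round up to the next whole participant.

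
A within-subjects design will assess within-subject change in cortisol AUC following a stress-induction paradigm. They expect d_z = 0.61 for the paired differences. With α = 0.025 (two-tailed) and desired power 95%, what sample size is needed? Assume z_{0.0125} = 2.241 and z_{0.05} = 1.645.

n = 41 pairs

For a paired (one-sample on differences) test: n = ((z_{α/2} + z_β) / d)².
z_{α/2} + z_β = 2.241 + 1.645 = 3.886.
n = (3.886 / 0.61)² = 6.370² = 40.58.
Round up.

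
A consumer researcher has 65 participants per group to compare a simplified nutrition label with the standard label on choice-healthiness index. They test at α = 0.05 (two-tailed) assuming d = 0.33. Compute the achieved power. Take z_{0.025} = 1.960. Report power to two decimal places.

For two equal groups, power = Φ(d·√(n/2) − z_{α/2}).
d·√(n/2) = 0.33 × √(65/2) = 0.33 × 5.701 = 1.881.
z_β = 1.881 − 1.960 = -0.079.
Power = Φ(-0.079) = 0.469.

power ≈ 0.47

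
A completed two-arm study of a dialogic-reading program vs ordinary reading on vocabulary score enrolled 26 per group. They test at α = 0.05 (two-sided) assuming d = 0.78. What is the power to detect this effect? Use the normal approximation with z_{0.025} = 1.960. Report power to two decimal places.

power ≈ 0.80

For two equal groups, power = Φ(d·√(n/2) − z_{α/2}).
d·√(n/2) = 0.78 × √(26/2) = 0.78 × 3.606 = 2.812.
z_β = 2.812 − 1.960 = 0.852.
Power = Φ(0.852) = 0.803.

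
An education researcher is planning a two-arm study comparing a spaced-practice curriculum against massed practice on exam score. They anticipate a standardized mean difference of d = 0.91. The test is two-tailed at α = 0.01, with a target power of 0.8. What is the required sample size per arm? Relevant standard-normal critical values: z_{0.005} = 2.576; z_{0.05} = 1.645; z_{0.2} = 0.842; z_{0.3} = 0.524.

n = 29 per group

For two independent groups with equal n: n = 2·((z_{α/2} + z_β) / d)².
z_{α/2} + z_β = 2.576 + 0.842 = 3.418.
n = 2 × (3.418 / 0.91)² = 2 × 3.756² = 2 × 14.11 = 28.2.
Round up to the next whole participant.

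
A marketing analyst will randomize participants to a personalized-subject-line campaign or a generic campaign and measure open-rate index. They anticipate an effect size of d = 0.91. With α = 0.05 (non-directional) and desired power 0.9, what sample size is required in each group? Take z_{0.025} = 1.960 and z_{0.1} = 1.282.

n = 26 per group

For two independent groups with equal n: n = 2·((z_{α/2} + z_β) / d)².
z_{α/2} + z_β = 1.960 + 1.282 = 3.242.
n = 2 × (3.242 / 0.91)² = 2 × 3.563² = 2 × 12.69 = 25.4.
Round up to the next whole participant.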